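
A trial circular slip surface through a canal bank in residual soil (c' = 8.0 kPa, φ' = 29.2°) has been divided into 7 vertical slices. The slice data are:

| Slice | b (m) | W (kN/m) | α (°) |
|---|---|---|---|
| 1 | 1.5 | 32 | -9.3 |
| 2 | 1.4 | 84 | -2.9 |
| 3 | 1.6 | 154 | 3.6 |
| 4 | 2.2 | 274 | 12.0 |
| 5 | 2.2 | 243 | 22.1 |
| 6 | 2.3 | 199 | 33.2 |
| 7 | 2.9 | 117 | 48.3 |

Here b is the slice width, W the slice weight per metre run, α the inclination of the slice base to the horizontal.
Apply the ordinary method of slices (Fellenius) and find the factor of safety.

FS = 2.01

Ordinary method of slices: FS = Σ[c'·Δl_i + (W_i cosα_i)·tanφ'] / Σ W_i sinα_i, with Δl_i = b_i / cosα_i.
Slice 1: Δl = 1.5/cos(-9.3°) = 1.520 m; N'_1 = 32·cos(-9.3°) = 31.6; c'Δl = 12.16; W sinα = -5.2
Slice 2: Δl = 1.4/cos(-2.9°) = 1.402 m; N'_2 = 84·cos(-2.9°) = 83.9; c'Δl = 11.21; W sinα = -4.2
Slice 3: Δl = 1.6/cos3.6° = 1.603 m; N'_3 = 154·cos3.6° = 153.7; c'Δl = 12.83; W sinα = 9.7
Slice 4: Δl = 2.2/cos12.0° = 2.249 m; N'_4 = 274·cos12.0° = 268.0; c'Δl = 17.99; W sinα = 57.0
Slice 5: Δl = 2.2/cos22.1° = 2.374 m; N'_5 = 243·cos22.1° = 225.1; c'Δl = 19.00; W sinα = 91.4
Slice 6: Δl = 2.3/cos33.2° = 2.749 m; N'_6 = 199·cos33.2° = 166.5; c'Δl = 21.99; W sinα = 109.0
Slice 7: Δl = 2.9/cos48.3° = 4.359 m; N'_7 = 117·cos48.3° = 77.8; c'Δl = 34.88; W sinα = 87.4
Σc'Δl = 130.1 kN/m; ΣN' = 1006.7 kN/m; ΣW sinα = 345.0 kN/m
Resisting = 130.1 + 1006.7·tan29.2° = 130.1 + 562.6 = 692.7 kN/m
FS = 692.7 / 345.0 = 2.008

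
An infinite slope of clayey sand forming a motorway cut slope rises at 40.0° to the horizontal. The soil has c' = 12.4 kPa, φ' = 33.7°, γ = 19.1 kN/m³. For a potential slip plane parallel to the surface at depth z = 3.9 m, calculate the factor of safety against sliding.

FS = 1.13

For an infinite slope with a slip plane parallel to the surface (no pore pressure): FS = [c' + γz cos²β tanφ'] / [γz sinβ cosβ].
γz = 19.1·3.9 = 74.49 kN/m²
Numerator = 12.4 + 74.49·cos²40.0°·tan33.7° = 12.4 + 74.49·0.5868·0.6669 = 41.553 kPa
Denominator = 74.49·sin40.0°·cos40.0° = 74.49·0.6428·0.7660 = 36.679 kPa
FS = 41.553 / 36.679 = 1.133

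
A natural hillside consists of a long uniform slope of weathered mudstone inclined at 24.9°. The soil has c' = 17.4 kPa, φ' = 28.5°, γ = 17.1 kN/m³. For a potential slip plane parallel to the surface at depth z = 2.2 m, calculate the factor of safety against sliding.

For an infinite slope with a slip plane parallel to the surface (no pore pressure): FS = [c' + γz cos²β tanφ'] / [γz sinβ cosβ].
γz = 17.1·2.2 = 37.62 kN/m²
Numerator = 17.4 + 37.62·cos²24.9°·tan28.5° = 17.4 + 37.62·0.8227·0.5430 = 34.205 kPa
Denominator = 37.62·sin24.9°·cos24.9° = 37.62·0.4210·0.9070 = 14.367 kPa
FS = 34.205 / 14.367 = 2.381

FS = 2.38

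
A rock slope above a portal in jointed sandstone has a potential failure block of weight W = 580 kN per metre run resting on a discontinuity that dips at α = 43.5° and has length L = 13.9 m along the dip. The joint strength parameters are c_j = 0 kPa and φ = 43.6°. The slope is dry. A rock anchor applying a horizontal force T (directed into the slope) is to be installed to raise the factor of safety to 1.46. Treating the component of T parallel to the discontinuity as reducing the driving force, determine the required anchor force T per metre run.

Resolving forces along and normal to the sliding plane, with the horizontal anchor force T adding T·sinα to the effective normal force and T·cosα acting up the plane against the driving force:
FS = [c_jL + (W cosα + T sinα) tanφ] / [W sinα − T cosα]
Without the anchor: N' = 420.7 kN/m, driving T_d = 399.2 kN/m, resisting R = 0·13.9 + 420.7·tan43.6° = 400.6 kN/m, FS = 1.00.
Setting FS = 1.46 and solving for T:
1.46·(399.2 − T cos43.5°) = 400.6 + T sin43.5°·tan43.6°
T·(sin43.5°·tan43.6° + 1.46·cos43.5°) = 1.46·399.2 − 400.6
T·(0.6884·0.9523 + 1.46·0.7254) = 582.9 − 400.6 = 182.3
T·1.7146 = 182.3
T = 106.3 kN/m

T = 106 kN/m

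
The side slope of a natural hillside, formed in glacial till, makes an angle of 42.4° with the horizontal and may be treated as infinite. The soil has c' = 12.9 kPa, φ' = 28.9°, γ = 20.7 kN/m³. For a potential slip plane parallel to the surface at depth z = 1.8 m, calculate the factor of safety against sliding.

FS = 1.30

For an infinite slope with a slip plane parallel to the surface (no pore pressure): FS = [c' + γz cos²β tanφ'] / [γz sinβ cosβ].
γz = 20.7·1.8 = 37.26 kN/m²
Numerator = 12.9 + 37.26·cos²42.4°·tan28.9° = 12.9 + 37.26·0.5453·0.5520 = 24.116 kPa
Denominator = 37.26·sin42.4°·cos42.4° = 37.26·0.6743·0.7385 = 18.553 kPa
FS = 24.116 / 18.553 = 1.300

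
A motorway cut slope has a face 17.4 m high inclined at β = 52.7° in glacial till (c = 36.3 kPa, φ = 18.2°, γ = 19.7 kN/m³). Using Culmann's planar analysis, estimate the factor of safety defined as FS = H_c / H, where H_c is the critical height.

FS = 1.82

H_c = (4c/γ) · sinβ cosφ / [1 − cos(β − φ)]
    = (4·36.3/19.7) · sin52.7°·cos18.2° / [1 − cos34.5°]
    = 7.371 · 0.7557 / 0.1759 = 31.67 m
FS = H_c / H = 31.67 / 17.4 = 1.820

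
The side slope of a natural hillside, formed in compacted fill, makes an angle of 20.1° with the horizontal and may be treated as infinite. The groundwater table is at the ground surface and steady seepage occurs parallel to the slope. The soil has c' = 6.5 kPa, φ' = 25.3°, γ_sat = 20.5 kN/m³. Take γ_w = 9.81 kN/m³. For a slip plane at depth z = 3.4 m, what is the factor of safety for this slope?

FS = 0.96

With seepage parallel to the slope and the water table at the surface, the effective normal stress on the slip plane uses the buoyant unit weight γ' = γ_sat − γ_w while the driving shear stress uses γ_sat:
FS = [c' + γ' z cos²β tanφ'] / [γ_sat z sinβ cosβ]
γ' = 20.5 − 9.81 = 10.69 kN/m³
Numerator = 6.5 + 10.69·3.4·cos²20.1°·tan25.3° = 6.5 + 10.69·3.4·0.8819·0.4727 = 21.652 kPa
Denominator = 20.5·3.4·sin20.1°·cos20.1° = 20.5·3.4·0.3437·0.9391 = 22.494 kPa
FS = 21.652 / 22.494 = 0.963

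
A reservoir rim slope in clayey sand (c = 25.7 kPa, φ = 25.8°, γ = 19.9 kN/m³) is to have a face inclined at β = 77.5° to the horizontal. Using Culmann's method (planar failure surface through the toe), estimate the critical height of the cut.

Culmann's analysis gives the critical failure plane at α_cr = (β + φ)/2 = (77.5 + 25.8)/2 = 51.6°, and the critical height
H_c = (4c/γ) · sinβ cosφ / [1 − cos(β − φ)]
    = (4·25.7/19.9) · sin77.5°·cos25.8° / [1 − cos(51.7°)]
    = 5.166 · 0.9763·0.9003 / [1 − 0.6198]
    = 5.166 · 0.8790 / 0.3802
    = 11.94 m

H_c = 11.94 m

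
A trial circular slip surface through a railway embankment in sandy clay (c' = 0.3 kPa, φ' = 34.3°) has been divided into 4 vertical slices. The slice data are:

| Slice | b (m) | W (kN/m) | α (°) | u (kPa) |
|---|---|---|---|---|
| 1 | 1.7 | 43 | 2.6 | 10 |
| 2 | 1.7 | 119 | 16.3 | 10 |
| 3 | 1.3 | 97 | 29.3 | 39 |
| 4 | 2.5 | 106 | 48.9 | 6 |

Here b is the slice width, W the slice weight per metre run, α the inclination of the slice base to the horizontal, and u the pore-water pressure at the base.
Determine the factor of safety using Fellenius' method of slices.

FS = 0.84

Ordinary method of slices: FS = Σ[c'·Δl_i + (W_i cosα_i − u_i·Δl_i)·tanφ'] / Σ W_i sinα_i, with Δl_i = b_i / cosα_i.
Slice 1: Δl = 1.7/cos2.6° = 1.702 m; N'_1 = 43·cos2.6° − 10·1.702 = 25.9; c'Δl = 0.51; W sinα = 2.0
Slice 2: Δl = 1.7/cos16.3° = 1.771 m; N'_2 = 119·cos16.3° − 10·1.771 = 96.5; c'Δl = 0.53; W sinα = 33.4
Slice 3: Δl = 1.3/cos29.3° = 1.491 m; N'_3 = 97·cos29.3° − 39·1.491 = 26.5; c'Δl = 0.45; W sinα = 47.5
Slice 4: Δl = 2.5/cos48.9° = 3.803 m; N'_4 = 106·cos48.9° − 6·3.803 = 46.9; c'Δl = 1.14; W sinα = 79.9
Σc'Δl = 2.6 kN/m; ΣN' = 195.8 kN/m; ΣW sinα = 162.7 kN/m
Resisting = 2.6 + 195.8·tan34.3° = 2.6 + 133.5 = 136.2 kN/m
FS = 136.2 / 162.7 = 0.837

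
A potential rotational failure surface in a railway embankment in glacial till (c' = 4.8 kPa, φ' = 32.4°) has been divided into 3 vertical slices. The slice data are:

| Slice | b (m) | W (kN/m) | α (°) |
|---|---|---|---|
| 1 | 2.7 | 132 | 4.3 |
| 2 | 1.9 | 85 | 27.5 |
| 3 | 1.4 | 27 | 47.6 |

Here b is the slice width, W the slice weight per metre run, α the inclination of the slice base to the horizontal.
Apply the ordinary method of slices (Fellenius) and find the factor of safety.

Ordinary method of slices: FS = Σ[c'·Δl_i + (W_i cosα_i)·tanφ'] / Σ W_i sinα_i, with Δl_i = b_i / cosα_i.
Slice 1: Δl = 2.7/cos4.3° = 2.708 m; N'_1 = 132·cos4.3° = 131.6; c'Δl = 13.00; W sinα = 9.9
Slice 2: Δl = 1.9/cos27.5° = 2.142 m; N'_2 = 85·cos27.5° = 75.4; c'Δl = 10.28; W sinα = 39.2
Slice 3: Δl = 1.4/cos47.6° = 2.076 m; N'_3 = 27·cos47.6° = 18.2; c'Δl = 9.97; W sinα = 19.9
Σc'Δl = 33.2 kN/m; ΣN' = 225.2 kN/m; ΣW sinα = 69.1 kN/m
Resisting = 33.2 + 225.2·tan32.4° = 33.2 + 142.9 = 176.2 kN/m
FS = 176.2 / 69.1 = 2.550

FS = 2.55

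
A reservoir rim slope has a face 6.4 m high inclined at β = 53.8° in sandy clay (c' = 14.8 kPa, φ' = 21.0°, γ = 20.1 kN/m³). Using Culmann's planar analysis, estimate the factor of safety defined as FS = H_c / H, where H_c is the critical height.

FS = 2.17

H_c = (4c'/γ) · sinβ cosφ' / [1 − cos(β − φ')]
    = (4·14.8/20.1) · sin53.8°·cos21.0° / [1 − cos32.8°]
    = 2.945 · 0.7534 / 0.1594 = 13.92 m
FS = H_c / H = 13.92 / 6.4 = 2.175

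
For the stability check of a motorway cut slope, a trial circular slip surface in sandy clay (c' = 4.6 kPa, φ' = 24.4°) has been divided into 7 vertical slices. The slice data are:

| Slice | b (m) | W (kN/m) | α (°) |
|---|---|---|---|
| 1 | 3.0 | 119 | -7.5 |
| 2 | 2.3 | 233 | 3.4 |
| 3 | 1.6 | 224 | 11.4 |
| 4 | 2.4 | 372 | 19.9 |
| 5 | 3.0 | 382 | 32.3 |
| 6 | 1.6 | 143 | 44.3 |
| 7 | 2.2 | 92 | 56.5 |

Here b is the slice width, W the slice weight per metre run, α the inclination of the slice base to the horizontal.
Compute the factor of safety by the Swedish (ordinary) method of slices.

Ordinary method of slices: FS = Σ[c'·Δl_i + (W_i cosα_i)·tanφ'] / Σ W_i sinα_i, with Δl_i = b_i / cosα_i.
Slice 1: Δl = 3.0/cos(-7.5°) = 3.026 m; N'_1 = 119·cos(-7.5°) = 118.0; c'Δl = 13.92; W sinα = -15.5
Slice 2: Δl = 2.3/cos3.4° = 2.304 m; N'_2 = 233·cos3.4° = 232.6; c'Δl = 10.60; W sinα = 13.8
Slice 3: Δl = 1.6/cos11.4° = 1.632 m; N'_3 = 224·cos11.4° = 219.6; c'Δl = 7.51; W sinα = 44.3
Slice 4: Δl = 2.4/cos19.9° = 2.552 m; N'_4 = 372·cos19.9° = 349.8; c'Δl = 11.74; W sinα = 126.6
Slice 5: Δl = 3.0/cos32.3° = 3.549 m; N'_5 = 382·cos32.3° = 322.9; c'Δl = 16.33; W sinα = 204.1
Slice 6: Δl = 1.6/cos44.3° = 2.236 m; N'_6 = 143·cos44.3° = 102.3; c'Δl = 10.28; W sinα = 99.9
Slice 7: Δl = 2.2/cos56.5° = 3.986 m; N'_7 = 92·cos56.5° = 50.8; c'Δl = 18.34; W sinα = 76.7
Σc'Δl = 88.7 kN/m; ΣN' = 1396.0 kN/m; ΣW sinα = 549.9 kN/m
Resisting = 88.7 + 1396.0·tan24.4° = 88.7 + 633.2 = 721.9 kN/m
FS = 721.9 / 549.9 = 1.313

FS = 1.31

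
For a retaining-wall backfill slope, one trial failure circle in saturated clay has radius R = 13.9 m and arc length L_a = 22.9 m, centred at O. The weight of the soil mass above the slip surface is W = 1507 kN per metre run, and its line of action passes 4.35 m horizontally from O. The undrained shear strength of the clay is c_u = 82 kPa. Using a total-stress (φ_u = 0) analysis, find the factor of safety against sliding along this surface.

Taking moments about the centre O, the resisting moment is provided by the undrained shear strength acting along the arc:
M_R = c_u·L_a·R = 82·22.90·13.9 = 26101.4 kN·m/m
M_D = W·d = 1507·4.35 = 6555.4 kN·m/m
FS = M_R / M_D = 26101.4 / 6555.4 = 3.982

FS = 3.98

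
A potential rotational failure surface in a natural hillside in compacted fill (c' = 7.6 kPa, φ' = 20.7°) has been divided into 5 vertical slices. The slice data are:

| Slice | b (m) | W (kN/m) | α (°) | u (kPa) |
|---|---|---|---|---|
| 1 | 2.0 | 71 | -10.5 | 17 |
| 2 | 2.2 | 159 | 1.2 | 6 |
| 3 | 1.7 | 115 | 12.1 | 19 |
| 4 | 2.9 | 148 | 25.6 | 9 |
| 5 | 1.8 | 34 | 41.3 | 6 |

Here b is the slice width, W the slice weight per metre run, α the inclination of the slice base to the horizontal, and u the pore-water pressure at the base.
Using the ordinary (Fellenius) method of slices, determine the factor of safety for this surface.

FS = 2.28

Ordinary method of slices: FS = Σ[c'·Δl_i + (W_i cosα_i − u_i·Δl_i)·tanφ'] / Σ W_i sinα_i, with Δl_i = b_i / cosα_i.
Slice 1: Δl = 2.0/cos(-10.5°) = 2.034 m; N'_1 = 71·cos(-10.5°) − 17·2.034 = 35.2; c'Δl = 15.46; W sinα = -12.9
Slice 2: Δl = 2.2/cos1.2° = 2.200 m; N'_2 = 159·cos1.2° − 6·2.200 = 145.8; c'Δl = 16.72; W sinα = 3.3
Slice 3: Δl = 1.7/cos12.1° = 1.739 m; N'_3 = 115·cos12.1° − 19·1.739 = 79.4; c'Δl = 13.21; W sinα = 24.1
Slice 4: Δl = 2.9/cos25.6° = 3.216 m; N'_4 = 148·cos25.6° − 9·3.216 = 104.5; c'Δl = 24.44; W sinα = 63.9
Slice 5: Δl = 1.8/cos41.3° = 2.396 m; N'_5 = 34·cos41.3° − 6·2.396 = 11.2; c'Δl = 18.21; W sinα = 22.4
Σc'Δl = 88.0 kN/m; ΣN' = 376.1 kN/m; ΣW sinα = 100.9 kN/m
Resisting = 88.0 + 376.1·tan20.7° = 88.0 + 142.1 = 230.2 kN/m
FS = 230.2 / 100.9 = 2.281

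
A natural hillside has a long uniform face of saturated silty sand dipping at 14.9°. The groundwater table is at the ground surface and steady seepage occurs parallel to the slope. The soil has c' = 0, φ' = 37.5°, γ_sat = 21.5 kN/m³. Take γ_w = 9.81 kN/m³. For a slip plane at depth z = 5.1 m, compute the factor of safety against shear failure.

FS = 1.57

With seepage parallel to the slope and the water table at the surface, the effective normal stress on the slip plane uses the buoyant unit weight γ' = γ_sat − γ_w while the driving shear stress uses γ_sat:
FS = [c' + γ' z cos²β tanφ'] / [γ_sat z sinβ cosβ]
(For c' = 0 this reduces to FS = (γ'/γ_sat)·tanφ'/tanβ.)
γ' = 21.5 − 9.81 = 11.69 kN/m³
Numerator = 0.0 + 11.69·5.1·cos²14.9°·tan37.5° = 0.0 + 11.69·5.1·0.9339·0.7673 = 42.723 kPa
Denominator = 21.5·5.1·sin14.9°·cos14.9° = 21.5·5.1·0.2571·0.9664 = 27.247 kPa
FS = 42.723 / 27.247 = 1.568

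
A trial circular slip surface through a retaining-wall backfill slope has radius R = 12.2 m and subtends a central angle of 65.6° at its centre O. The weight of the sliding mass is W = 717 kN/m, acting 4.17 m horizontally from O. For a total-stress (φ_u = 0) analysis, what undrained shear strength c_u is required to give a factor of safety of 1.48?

c_u = 26.0 kPa

FS = c_u·L_a·R / (W·d), so c_u = FS·W·d / (L_a·R).
Arc length L_a = R·θ = 12.2·(65.6°·π/180) = 12.2·1.1449 = 13.97 m
c_u = 1.48·717·4.17 / (13.97·12.2) = 4425.0 / 170.41 = 25.97 kPa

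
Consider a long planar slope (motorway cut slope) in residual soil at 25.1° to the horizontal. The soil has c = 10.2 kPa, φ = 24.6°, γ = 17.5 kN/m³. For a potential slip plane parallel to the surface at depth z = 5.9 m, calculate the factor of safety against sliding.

FS = 1.23

For an infinite slope with a slip plane parallel to the surface (no pore pressure): FS = [c + γz cos²β tanφ] / [γz sinβ cosβ].
γz = 17.5·5.9 = 103.25 kN/m²
Numerator = 10.2 + 103.25·cos²25.1°·tan24.6° = 10.2 + 103.25·0.8201·0.4578 = 48.965 kPa
Denominator = 103.25·sin25.1°·cos25.1° = 103.25·0.4242·0.9056 = 39.663 kPa
FS = 48.965 / 39.663 = 1.235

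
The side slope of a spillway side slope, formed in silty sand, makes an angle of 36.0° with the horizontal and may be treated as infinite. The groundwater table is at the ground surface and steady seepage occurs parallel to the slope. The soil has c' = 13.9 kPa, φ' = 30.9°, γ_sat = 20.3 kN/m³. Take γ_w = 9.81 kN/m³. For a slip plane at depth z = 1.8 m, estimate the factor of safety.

FS = 1.23

With seepage parallel to the slope and the water table at the surface, the effective normal stress on the slip plane uses the buoyant unit weight γ' = γ_sat − γ_w while the driving shear stress uses γ_sat:
FS = [c' + γ' z cos²β tanφ'] / [γ_sat z sinβ cosβ]
γ' = 20.3 − 9.81 = 10.49 kN/m³
Numerator = 13.9 + 10.49·1.8·cos²36.0°·tan30.9° = 13.9 + 10.49·1.8·0.6545·0.5985 = 21.296 kPa
Denominator = 20.3·1.8·sin36.0°·cos36.0° = 20.3·1.8·0.5878·0.8090 = 17.376 kPa
FS = 21.296 / 17.376 = 1.226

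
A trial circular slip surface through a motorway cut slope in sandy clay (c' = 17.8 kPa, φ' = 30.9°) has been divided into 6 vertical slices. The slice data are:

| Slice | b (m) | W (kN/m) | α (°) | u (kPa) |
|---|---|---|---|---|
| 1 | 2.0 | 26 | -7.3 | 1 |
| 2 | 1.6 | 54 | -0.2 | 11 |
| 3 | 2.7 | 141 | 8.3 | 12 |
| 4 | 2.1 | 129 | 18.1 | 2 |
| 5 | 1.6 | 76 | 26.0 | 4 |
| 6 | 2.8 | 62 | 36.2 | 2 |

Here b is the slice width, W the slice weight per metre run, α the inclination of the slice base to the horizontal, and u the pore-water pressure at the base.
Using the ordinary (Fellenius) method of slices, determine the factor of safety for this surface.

FS = 3.77

Ordinary method of slices: FS = Σ[c'·Δl_i + (W_i cosα_i − u_i·Δl_i)·tanφ'] / Σ W_i sinα_i, with Δl_i = b_i / cosα_i.
Slice 1: Δl = 2.0/cos(-7.3°) = 2.016 m; N'_1 = 26·cos(-7.3°) − 1·2.016 = 23.8; c'Δl = 35.89; W sinα = -3.3
Slice 2: Δl = 1.6/cos(-0.2°) = 1.600 m; N'_2 = 54·cos(-0.2°) − 11·1.600 = 36.4; c'Δl = 28.48; W sinα = -0.2
Slice 3: Δl = 2.7/cos8.3° = 2.729 m; N'_3 = 141·cos8.3° − 12·2.729 = 106.8; c'Δl = 48.57; W sinα = 20.4
Slice 4: Δl = 2.1/cos18.1° = 2.209 m; N'_4 = 129·cos18.1° − 2·2.209 = 118.2; c'Δl = 39.33; W sinα = 40.1
Slice 5: Δl = 1.6/cos26.0° = 1.780 m; N'_5 = 76·cos26.0° − 4·1.780 = 61.2; c'Δl = 31.69; W sinα = 33.3
Slice 6: Δl = 2.8/cos36.2° = 3.470 m; N'_6 = 62·cos36.2° − 2·3.470 = 43.1; c'Δl = 61.76; W sinα = 36.6
Σc'Δl = 245.7 kN/m; ΣN' = 389.4 kN/m; ΣW sinα = 126.9 kN/m
Resisting = 245.7 + 389.4·tan30.9° = 245.7 + 233.1 = 478.8 kN/m
FS = 478.8 / 126.9 = 3.774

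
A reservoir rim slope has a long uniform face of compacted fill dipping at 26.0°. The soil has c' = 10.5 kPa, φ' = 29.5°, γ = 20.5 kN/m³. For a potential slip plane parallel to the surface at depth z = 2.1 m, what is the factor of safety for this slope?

FS = 1.78

For an infinite slope with a slip plane parallel to the surface (no pore pressure): FS = [c' + γz cos²β tanφ'] / [γz sinβ cosβ].
γz = 20.5·2.1 = 43.05 kN/m²
Numerator = 10.5 + 43.05·cos²26.0°·tan29.5° = 10.5 + 43.05·0.8078·0.5658 = 30.176 kPa
Denominator = 43.05·sin26.0°·cos26.0° = 43.05·0.4384·0.8988 = 16.962 kPa
FS = 30.176 / 16.962 = 1.779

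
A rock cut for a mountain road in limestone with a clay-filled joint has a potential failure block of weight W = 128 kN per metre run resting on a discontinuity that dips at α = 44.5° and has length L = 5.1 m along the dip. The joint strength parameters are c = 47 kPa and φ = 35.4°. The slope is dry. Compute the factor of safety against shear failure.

FS = 3.39

Resolving the block weight along and normal to the plane and applying the Mohr–Coulomb strength on the joint:
N' = W cosα = 128·cos44.5° = 91.3 kN/m
Driving force T = W sinα = 128·sin44.5° = 89.7 kN/m
Resisting force R = c·L + N'·tanφ = 47·5.1 + 91.3·tan35.4° = 239.7 + 64.9 = 304.6 kN/m
FS = R / T = 304.6 / 89.7 = 3.395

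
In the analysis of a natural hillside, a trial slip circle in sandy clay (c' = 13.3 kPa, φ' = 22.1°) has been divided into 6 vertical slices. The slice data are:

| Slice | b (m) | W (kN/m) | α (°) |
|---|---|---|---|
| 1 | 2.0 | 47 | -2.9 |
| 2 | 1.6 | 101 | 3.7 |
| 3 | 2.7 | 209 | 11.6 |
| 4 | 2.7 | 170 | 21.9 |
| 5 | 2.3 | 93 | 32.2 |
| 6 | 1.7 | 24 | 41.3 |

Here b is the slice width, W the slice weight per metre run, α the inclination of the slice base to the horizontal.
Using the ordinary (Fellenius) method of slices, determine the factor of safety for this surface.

Ordinary method of slices: FS = Σ[c'·Δl_i + (W_i cosα_i)·tanφ'] / Σ W_i sinα_i, with Δl_i = b_i / cosα_i.
Slice 1: Δl = 2.0/cos(-2.9°) = 2.003 m; N'_1 = 47·cos(-2.9°) = 46.9; c'Δl = 26.63; W sinα = -2.4
Slice 2: Δl = 1.6/cos3.7° = 1.603 m; N'_2 = 101·cos3.7° = 100.8; c'Δl = 21.32; W sinα = 6.5
Slice 3: Δl = 2.7/cos11.6° = 2.756 m; N'_3 = 209·cos11.6° = 204.7; c'Δl = 36.66; W sinα = 42.0
Slice 4: Δl = 2.7/cos21.9° = 2.910 m; N'_4 = 170·cos21.9° = 157.7; c'Δl = 38.70; W sinα = 63.4
Slice 5: Δl = 2.3/cos32.2° = 2.718 m; N'_5 = 93·cos32.2° = 78.7; c'Δl = 36.15; W sinα = 49.6
Slice 6: Δl = 1.7/cos41.3° = 2.263 m; N'_6 = 24·cos41.3° = 18.0; c'Δl = 30.10; W sinα = 15.8
Σc'Δl = 189.6 kN/m; ΣN' = 606.9 kN/m; ΣW sinα = 175.0 kN/m
Resisting = 189.6 + 606.9·tan22.1° = 189.6 + 246.4 = 436.0 kN/m
FS = 436.0 / 175.0 = 2.492

FS = 2.49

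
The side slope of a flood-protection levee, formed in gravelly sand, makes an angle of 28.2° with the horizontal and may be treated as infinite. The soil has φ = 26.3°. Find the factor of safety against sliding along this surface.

For a dry cohesionless infinite slope the factor of safety is FS = tanφ / tanβ.
FS = tan26.3° / tan28.2° = 0.4942 / 0.5362 = 0.922

FS = 0.92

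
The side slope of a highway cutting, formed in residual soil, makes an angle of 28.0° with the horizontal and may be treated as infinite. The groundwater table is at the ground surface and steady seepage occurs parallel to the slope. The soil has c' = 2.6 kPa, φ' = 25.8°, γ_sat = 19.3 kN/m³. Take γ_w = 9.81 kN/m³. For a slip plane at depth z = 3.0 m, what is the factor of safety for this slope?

FS = 0.56

With seepage parallel to the slope and the water table at the surface, the effective normal stress on the slip plane uses the buoyant unit weight γ' = γ_sat − γ_w while the driving shear stress uses γ_sat:
FS = [c' + γ' z cos²β tanφ'] / [γ_sat z sinβ cosβ]
γ' = 19.3 − 9.81 = 9.49 kN/m³
Numerator = 2.6 + 9.49·3.0·cos²28.0°·tan25.8° = 2.6 + 9.49·3.0·0.7796·0.4834 = 13.330 kPa
Denominator = 19.3·3.0·sin28.0°·cos28.0° = 19.3·3.0·0.4695·0.8829 = 24.001 kPa
FS = 13.330 / 24.001 = 0.555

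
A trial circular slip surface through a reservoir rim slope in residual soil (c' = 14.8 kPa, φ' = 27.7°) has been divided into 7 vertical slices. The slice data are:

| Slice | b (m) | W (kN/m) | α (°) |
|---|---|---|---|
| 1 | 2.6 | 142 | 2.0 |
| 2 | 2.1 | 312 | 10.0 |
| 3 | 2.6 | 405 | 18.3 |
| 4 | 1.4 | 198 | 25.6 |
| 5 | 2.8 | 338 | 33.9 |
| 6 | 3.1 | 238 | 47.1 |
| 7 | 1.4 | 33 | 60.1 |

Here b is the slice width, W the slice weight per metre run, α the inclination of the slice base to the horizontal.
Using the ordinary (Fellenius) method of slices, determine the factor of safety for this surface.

FS = 1.61

Ordinary method of slices: FS = Σ[c'·Δl_i + (W_i cosα_i)·tanφ'] / Σ W_i sinα_i, with Δl_i = b_i / cosα_i.
Slice 1: Δl = 2.6/cos2.0° = 2.602 m; N'_1 = 142·cos2.0° = 141.9; c'Δl = 38.50; W sinα = 5.0
Slice 2: Δl = 2.1/cos10.0° = 2.132 m; N'_2 = 312·cos10.0° = 307.3; c'Δl = 31.56; W sinα = 54.2
Slice 3: Δl = 2.6/cos18.3° = 2.738 m; N'_3 = 405·cos18.3° = 384.5; c'Δl = 40.53; W sinα = 127.2
Slice 4: Δl = 1.4/cos25.6° = 1.552 m; N'_4 = 198·cos25.6° = 178.6; c'Δl = 22.98; W sinα = 85.6
Slice 5: Δl = 2.8/cos33.9° = 3.373 m; N'_5 = 338·cos33.9° = 280.5; c'Δl = 49.93; W sinα = 188.5
Slice 6: Δl = 3.1/cos47.1° = 4.554 m; N'_6 = 238·cos47.1° = 162.0; c'Δl = 67.40; W sinα = 174.3
Slice 7: Δl = 1.4/cos60.1° = 2.808 m; N'_7 = 33·cos60.1° = 16.5; c'Δl = 41.57; W sinα = 28.6
Σc'Δl = 292.5 kN/m; ΣN' = 1471.3 kN/m; ΣW sinα = 663.3 kN/m
Resisting = 292.5 + 1471.3·tan27.7° = 292.5 + 772.4 = 1064.9 kN/m
FS = 1064.9 / 663.3 = 1.605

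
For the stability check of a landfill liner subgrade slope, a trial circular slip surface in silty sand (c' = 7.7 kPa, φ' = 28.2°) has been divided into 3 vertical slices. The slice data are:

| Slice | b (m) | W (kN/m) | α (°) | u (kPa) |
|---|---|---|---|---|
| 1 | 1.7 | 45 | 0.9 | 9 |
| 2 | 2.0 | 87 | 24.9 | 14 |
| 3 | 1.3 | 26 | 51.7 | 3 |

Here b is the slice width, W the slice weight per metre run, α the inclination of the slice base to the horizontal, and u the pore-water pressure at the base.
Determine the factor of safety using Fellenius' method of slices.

Ordinary method of slices: FS = Σ[c'·Δl_i + (W_i cosα_i − u_i·Δl_i)·tanφ'] / Σ W_i sinα_i, with Δl_i = b_i / cosα_i.
Slice 1: Δl = 1.7/cos0.9° = 1.700 m; N'_1 = 45·cos0.9° − 9·1.700 = 29.7; c'Δl = 13.09; W sinα = 0.7
Slice 2: Δl = 2.0/cos24.9° = 2.205 m; N'_2 = 87·cos24.9° − 14·2.205 = 48.0; c'Δl = 16.98; W sinα = 36.6
Slice 3: Δl = 1.3/cos51.7° = 2.098 m; N'_3 = 26·cos51.7° − 3·2.098 = 9.8; c'Δl = 16.15; W sinα = 20.4
Σc'Δl = 46.2 kN/m; ΣN' = 87.6 kN/m; ΣW sinα = 57.7 kN/m
Resisting = 46.2 + 87.6·tan28.2° = 46.2 + 46.9 = 93.2 kN/m
FS = 93.2 / 57.7 = 1.614

FS = 1.61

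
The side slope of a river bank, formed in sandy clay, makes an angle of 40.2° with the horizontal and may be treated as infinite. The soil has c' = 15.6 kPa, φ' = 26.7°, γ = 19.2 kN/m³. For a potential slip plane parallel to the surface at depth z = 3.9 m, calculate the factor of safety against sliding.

For an infinite slope with a slip plane parallel to the surface (no pore pressure): FS = [c' + γz cos²β tanφ'] / [γz sinβ cosβ].
γz = 19.2·3.9 = 74.88 kN/m²
Numerator = 15.6 + 74.88·cos²40.2°·tan26.7° = 15.6 + 74.88·0.5834·0.5029 = 37.571 kPa
Denominator = 74.88·sin40.2°·cos40.2° = 74.88·0.6455·0.7638 = 36.916 kPa
FS = 37.571 / 36.916 = 1.018

FS = 1.02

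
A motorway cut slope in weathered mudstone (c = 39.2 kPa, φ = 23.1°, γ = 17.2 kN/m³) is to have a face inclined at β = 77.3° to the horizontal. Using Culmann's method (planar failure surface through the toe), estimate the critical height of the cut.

Culmann's analysis gives the critical failure plane at α_cr = (β + φ)/2 = (77.3 + 23.1)/2 = 50.2°, and the critical height
H_c = (4c/γ) · sinβ cosφ / [1 − cos(β − φ)]
    = (4·39.2/17.2) · sin77.3°·cos23.1° / [1 − cos(54.2°)]
    = 9.116 · 0.9755·0.9198 / [1 − 0.5850]
    = 9.116 · 0.8973 / 0.4150
    = 19.71 m

H_c = 19.71 m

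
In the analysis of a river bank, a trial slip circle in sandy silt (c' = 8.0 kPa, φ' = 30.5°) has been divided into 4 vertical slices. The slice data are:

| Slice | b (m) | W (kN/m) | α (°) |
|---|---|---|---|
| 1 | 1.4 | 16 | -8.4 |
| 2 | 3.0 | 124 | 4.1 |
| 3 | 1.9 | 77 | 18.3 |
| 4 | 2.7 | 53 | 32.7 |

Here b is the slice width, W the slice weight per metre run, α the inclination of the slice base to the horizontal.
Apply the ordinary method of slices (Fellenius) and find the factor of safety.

FS = 3.85

Ordinary method of slices: FS = Σ[c'·Δl_i + (W_i cosα_i)·tanφ'] / Σ W_i sinα_i, with Δl_i = b_i / cosα_i.
Slice 1: Δl = 1.4/cos(-8.4°) = 1.415 m; N'_1 = 16·cos(-8.4°) = 15.8; c'Δl = 11.32; W sinα = -2.3
Slice 2: Δl = 3.0/cos4.1° = 3.008 m; N'_2 = 124·cos4.1° = 123.7; c'Δl = 24.06; W sinα = 8.9
Slice 3: Δl = 1.9/cos18.3° = 2.001 m; N'_3 = 77·cos18.3° = 73.1; c'Δl = 16.01; W sinα = 24.2
Slice 4: Δl = 2.7/cos32.7° = 3.209 m; N'_4 = 53·cos32.7° = 44.6; c'Δl = 25.67; W sinα = 28.6
Σc'Δl = 77.1 kN/m; ΣN' = 257.2 kN/m; ΣW sinα = 59.3 kN/m
Resisting = 77.1 + 257.2·tan30.5° = 77.1 + 151.5 = 228.6 kN/m
FS = 228.6 / 59.3 = 3.852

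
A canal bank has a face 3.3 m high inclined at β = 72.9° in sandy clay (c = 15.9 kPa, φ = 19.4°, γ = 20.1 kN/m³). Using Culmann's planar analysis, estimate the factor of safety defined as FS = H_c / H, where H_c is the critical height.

H_c = (4c/γ) · sinβ cosφ / [1 − cos(β − φ)]
    = (4·15.9/20.1) · sin72.9°·cos19.4° / [1 − cos53.5°]
    = 3.164 · 0.9015 / 0.4052 = 7.04 m
FS = H_c / H = 7.04 / 3.3 = 2.133

FS = 2.13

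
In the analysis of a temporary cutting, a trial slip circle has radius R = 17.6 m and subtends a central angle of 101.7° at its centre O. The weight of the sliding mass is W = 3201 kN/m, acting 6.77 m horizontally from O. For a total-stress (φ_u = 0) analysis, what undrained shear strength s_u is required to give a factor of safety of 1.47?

FS = s_u·L_a·R / (W·d), so s_u = FS·W·d / (L_a·R).
Arc length L_a = R·θ = 17.6·(101.7°·π/180) = 17.6·1.7750 = 31.24 m
s_u = 1.47·3201·6.77 / (31.24·17.6) = 31856.0 / 549.82 = 57.94 kPa

s_u = 57.9 kPa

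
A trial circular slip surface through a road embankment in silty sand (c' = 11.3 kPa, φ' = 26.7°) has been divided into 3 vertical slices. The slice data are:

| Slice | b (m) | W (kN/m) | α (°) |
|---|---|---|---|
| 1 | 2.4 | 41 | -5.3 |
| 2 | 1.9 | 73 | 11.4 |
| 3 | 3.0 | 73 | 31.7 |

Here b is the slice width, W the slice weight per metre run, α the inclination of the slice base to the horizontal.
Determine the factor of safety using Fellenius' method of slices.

Ordinary method of slices: FS = Σ[c'·Δl_i + (W_i cosα_i)·tanφ'] / Σ W_i sinα_i, with Δl_i = b_i / cosα_i.
Slice 1: Δl = 2.4/cos(-5.3°) = 2.410 m; N'_1 = 41·cos(-5.3°) = 40.8; c'Δl = 27.24; W sinα = -3.8
Slice 2: Δl = 1.9/cos11.4° = 1.938 m; N'_2 = 73·cos11.4° = 71.6; c'Δl = 21.90; W sinα = 14.4
Slice 3: Δl = 3.0/cos31.7° = 3.526 m; N'_3 = 73·cos31.7° = 62.1; c'Δl = 39.84; W sinα = 38.4
Σc'Δl = 89.0 kN/m; ΣN' = 174.5 kN/m; ΣW sinα = 49.0 kN/m
Resisting = 89.0 + 174.5·tan26.7° = 89.0 + 87.8 = 176.7 kN/m
FS = 176.7 / 49.0 = 3.607

FS = 3.61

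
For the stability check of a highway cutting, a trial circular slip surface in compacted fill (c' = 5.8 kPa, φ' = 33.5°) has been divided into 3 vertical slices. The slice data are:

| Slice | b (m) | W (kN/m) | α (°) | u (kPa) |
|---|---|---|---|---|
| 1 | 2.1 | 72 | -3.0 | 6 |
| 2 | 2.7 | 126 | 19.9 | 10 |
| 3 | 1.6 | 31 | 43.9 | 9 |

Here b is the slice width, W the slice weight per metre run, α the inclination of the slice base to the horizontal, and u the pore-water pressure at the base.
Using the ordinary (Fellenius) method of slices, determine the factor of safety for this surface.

FS = 2.34

Ordinary method of slices: FS = Σ[c'·Δl_i + (W_i cosα_i − u_i·Δl_i)·tanφ'] / Σ W_i sinα_i, with Δl_i = b_i / cosα_i.
Slice 1: Δl = 2.1/cos(-3.0°) = 2.103 m; N'_1 = 72·cos(-3.0°) − 6·2.103 = 59.3; c'Δl = 12.20; W sinα = -3.8
Slice 2: Δl = 2.7/cos19.9° = 2.871 m; N'_2 = 126·cos19.9° − 10·2.871 = 89.8; c'Δl = 16.65; W sinα = 42.9
Slice 3: Δl = 1.6/cos43.9° = 2.221 m; N'_3 = 31·cos43.9° − 9·2.221 = 2.4; c'Δl = 12.88; W sinα = 21.5
Σc'Δl = 41.7 kN/m; ΣN' = 151.4 kN/m; ΣW sinα = 60.6 kN/m
Resisting = 41.7 + 151.4·tan33.5° = 41.7 + 100.2 = 141.9 kN/m
FS = 141.9 / 60.6 = 2.342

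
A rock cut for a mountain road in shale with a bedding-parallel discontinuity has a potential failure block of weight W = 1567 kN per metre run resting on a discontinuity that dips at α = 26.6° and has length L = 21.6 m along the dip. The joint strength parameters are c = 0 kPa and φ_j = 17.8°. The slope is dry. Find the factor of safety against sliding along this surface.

Resolving the block weight along and normal to the plane and applying the Mohr–Coulomb strength on the joint:
N' = W cosα = 1567·cos26.6° = 1401.1 kN/m
Driving force T = W sinα = 1567·sin26.6° = 701.6 kN/m
Resisting force R = c·L + N'·tanφ_j = 0·21.6 + 1401.1·tan17.8° = 0.0 + 449.9 = 449.9 kN/m
FS = R / T = 449.9 / 701.6 = 0.641

FS = 0.64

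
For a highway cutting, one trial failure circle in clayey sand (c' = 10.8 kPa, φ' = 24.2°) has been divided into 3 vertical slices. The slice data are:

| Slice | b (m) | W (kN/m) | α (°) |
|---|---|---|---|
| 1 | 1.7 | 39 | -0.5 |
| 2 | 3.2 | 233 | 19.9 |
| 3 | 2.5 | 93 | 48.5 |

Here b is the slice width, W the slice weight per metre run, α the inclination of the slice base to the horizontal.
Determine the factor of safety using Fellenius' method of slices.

Ordinary method of slices: FS = Σ[c'·Δl_i + (W_i cosα_i)·tanφ'] / Σ W_i sinα_i, with Δl_i = b_i / cosα_i.
Slice 1: Δl = 1.7/cos(-0.5°) = 1.700 m; N'_1 = 39·cos(-0.5°) = 39.0; c'Δl = 18.36; W sinα = -0.3
Slice 2: Δl = 3.2/cos19.9° = 3.403 m; N'_2 = 233·cos19.9° = 219.1; c'Δl = 36.75; W sinα = 79.3
Slice 3: Δl = 2.5/cos48.5° = 3.773 m; N'_3 = 93·cos48.5° = 61.6; c'Δl = 40.75; W sinα = 69.7
Σc'Δl = 95.9 kN/m; ΣN' = 319.7 kN/m; ΣW sinα = 148.6 kN/m
Resisting = 95.9 + 319.7·tan24.2° = 95.9 + 143.7 = 239.5 kN/m
FS = 239.5 / 148.6 = 1.612

FS = 1.61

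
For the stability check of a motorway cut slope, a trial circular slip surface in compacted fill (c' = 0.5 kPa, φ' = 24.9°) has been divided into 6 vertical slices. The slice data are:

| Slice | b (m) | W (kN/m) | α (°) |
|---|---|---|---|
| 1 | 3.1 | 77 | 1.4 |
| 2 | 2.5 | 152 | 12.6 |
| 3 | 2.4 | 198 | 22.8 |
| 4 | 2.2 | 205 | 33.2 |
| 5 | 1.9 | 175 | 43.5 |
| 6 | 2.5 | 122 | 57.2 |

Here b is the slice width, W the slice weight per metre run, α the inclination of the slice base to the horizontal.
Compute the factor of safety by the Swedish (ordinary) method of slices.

FS = 0.82

Ordinary method of slices: FS = Σ[c'·Δl_i + (W_i cosα_i)·tanφ'] / Σ W_i sinα_i, with Δl_i = b_i / cosα_i.
Slice 1: Δl = 3.1/cos1.4° = 3.101 m; N'_1 = 77·cos1.4° = 77.0; c'Δl = 1.55; W sinα = 1.9
Slice 2: Δl = 2.5/cos12.6° = 2.562 m; N'_2 = 152·cos12.6° = 148.3; c'Δl = 1.28; W sinα = 33.2
Slice 3: Δl = 2.4/cos22.8° = 2.603 m; N'_3 = 198·cos22.8° = 182.5; c'Δl = 1.30; W sinα = 76.7
Slice 4: Δl = 2.2/cos33.2° = 2.629 m; N'_4 = 205·cos33.2° = 171.5; c'Δl = 1.31; W sinα = 112.3
Slice 5: Δl = 1.9/cos43.5° = 2.619 m; N'_5 = 175·cos43.5° = 126.9; c'Δl = 1.31; W sinα = 120.5
Slice 6: Δl = 2.5/cos57.2° = 4.615 m; N'_6 = 122·cos57.2° = 66.1; c'Δl = 2.31; W sinα = 102.5
Σc'Δl = 9.1 kN/m; ΣN' = 772.4 kN/m; ΣW sinα = 447.0 kN/m
Resisting = 9.1 + 772.4·tan24.9° = 9.1 + 358.5 = 367.6 kN/m
FS = 367.6 / 447.0 = 0.822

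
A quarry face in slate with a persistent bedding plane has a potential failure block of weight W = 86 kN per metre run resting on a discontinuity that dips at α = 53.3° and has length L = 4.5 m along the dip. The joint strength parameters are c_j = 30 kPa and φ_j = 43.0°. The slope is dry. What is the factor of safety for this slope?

FS = 2.65

Resolving the block weight along and normal to the plane and applying the Mohr–Coulomb strength on the joint:
N' = W cosα = 86·cos53.3° = 51.4 kN/m
Driving force T = W sinα = 86·sin53.3° = 69.0 kN/m
Resisting force R = c_j·L + N'·tanφ_j = 30·4.5 + 51.4·tan43.0° = 135.0 + 47.9 = 182.9 kN/m
FS = R / T = 182.9 / 69.0 = 2.653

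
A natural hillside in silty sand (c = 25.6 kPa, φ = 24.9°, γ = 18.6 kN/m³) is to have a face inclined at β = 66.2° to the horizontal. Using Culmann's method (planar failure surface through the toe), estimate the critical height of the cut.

Culmann's analysis gives the critical failure plane at α_cr = (β + φ)/2 = (66.2 + 24.9)/2 = 45.5°, and the critical height
H_c = (4c/γ) · sinβ cosφ / [1 − cos(β − φ)]
    = (4·25.6/18.6) · sin66.2°·cos24.9° / [1 − cos(41.3°)]
    = 5.505 · 0.9150·0.9070 / [1 − 0.7513]
    = 5.505 · 0.8299 / 0.2487
    = 18.37 m

H_c = 18.37 m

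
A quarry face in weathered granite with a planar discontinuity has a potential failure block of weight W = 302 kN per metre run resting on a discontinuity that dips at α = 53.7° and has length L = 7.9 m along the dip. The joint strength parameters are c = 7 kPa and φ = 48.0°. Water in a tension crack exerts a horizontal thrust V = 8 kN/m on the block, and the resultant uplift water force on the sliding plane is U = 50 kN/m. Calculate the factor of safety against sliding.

FS = 0.77

Resolving the block weight along and normal to the plane and applying the Mohr–Coulomb strength on the joint:
N' = W cosα − U − V sinα = 302·cos53.7° − 50 − 8·sin53.7° = 122.3 kN/m
Driving force T = W sinα + V cosα = 302·sin53.7° + 8·cos53.7° = 248.1 kN/m
Resisting force R = c·L + N'·tanφ = 7·7.9 + 122.3·tan48.0° = 55.3 + 135.9 = 191.2 kN/m
FS = R / T = 191.2 / 248.1 = 0.770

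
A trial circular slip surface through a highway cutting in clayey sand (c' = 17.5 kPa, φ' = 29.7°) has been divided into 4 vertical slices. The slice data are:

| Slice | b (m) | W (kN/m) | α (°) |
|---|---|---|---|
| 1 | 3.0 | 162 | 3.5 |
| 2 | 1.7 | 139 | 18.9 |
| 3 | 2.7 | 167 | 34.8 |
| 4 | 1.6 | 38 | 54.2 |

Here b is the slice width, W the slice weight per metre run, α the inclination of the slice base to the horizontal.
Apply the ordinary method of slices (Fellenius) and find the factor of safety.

Ordinary method of slices: FS = Σ[c'·Δl_i + (W_i cosα_i)·tanφ'] / Σ W_i sinα_i, with Δl_i = b_i / cosα_i.
Slice 1: Δl = 3.0/cos3.5° = 3.006 m; N'_1 = 162·cos3.5° = 161.7; c'Δl = 52.60; W sinα = 9.9
Slice 2: Δl = 1.7/cos18.9° = 1.797 m; N'_2 = 139·cos18.9° = 131.5; c'Δl = 31.45; W sinα = 45.0
Slice 3: Δl = 2.7/cos34.8° = 3.288 m; N'_3 = 167·cos34.8° = 137.1; c'Δl = 57.54; W sinα = 95.3
Slice 4: Δl = 1.6/cos54.2° = 2.735 m; N'_4 = 38·cos54.2° = 22.2; c'Δl = 47.87; W sinα = 30.8
Σc'Δl = 189.5 kN/m; ΣN' = 452.6 kN/m; ΣW sinα = 181.0 kN/m
Resisting = 189.5 + 452.6·tan29.7° = 189.5 + 258.1 = 447.6 kN/m
FS = 447.6 / 181.0 = 2.472

FS = 2.47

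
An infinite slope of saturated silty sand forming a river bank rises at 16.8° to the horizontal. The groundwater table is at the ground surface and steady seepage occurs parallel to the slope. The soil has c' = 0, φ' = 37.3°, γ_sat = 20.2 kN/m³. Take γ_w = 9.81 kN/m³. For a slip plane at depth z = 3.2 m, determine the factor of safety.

With seepage parallel to the slope and the water table at the surface, the effective normal stress on the slip plane uses the buoyant unit weight γ' = γ_sat − γ_w while the driving shear stress uses γ_sat:
FS = [c' + γ' z cos²β tanφ'] / [γ_sat z sinβ cosβ]
(For c' = 0 this reduces to FS = (γ'/γ_sat)·tanφ'/tanβ.)
γ' = 20.2 − 9.81 = 10.39 kN/m³
Numerator = 0.0 + 10.39·3.2·cos²16.8°·tan37.3° = 0.0 + 10.39·3.2·0.9165·0.7618 = 23.212 kPa
Denominator = 20.2·3.2·sin16.8°·cos16.8° = 20.2·3.2·0.2890·0.9573 = 17.886 kPa
FS = 23.212 / 17.886 = 1.298

FS = 1.30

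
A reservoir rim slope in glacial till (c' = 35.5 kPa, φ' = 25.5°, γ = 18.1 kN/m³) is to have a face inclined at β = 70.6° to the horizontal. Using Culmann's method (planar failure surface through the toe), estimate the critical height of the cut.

Culmann's analysis gives the critical failure plane at α_cr = (β + φ')/2 = (70.6 + 25.5)/2 = 48.0°, and the critical height
H_c = (4c'/γ) · sinβ cosφ' / [1 − cos(β − φ')]
    = (4·35.5/18.1) · sin70.6°·cos25.5° / [1 − cos(45.1°)]
    = 7.845 · 0.9432·0.9026 / [1 − 0.7059]
    = 7.845 · 0.8513 / 0.2941
    = 22.71 m

H_c = 22.71 m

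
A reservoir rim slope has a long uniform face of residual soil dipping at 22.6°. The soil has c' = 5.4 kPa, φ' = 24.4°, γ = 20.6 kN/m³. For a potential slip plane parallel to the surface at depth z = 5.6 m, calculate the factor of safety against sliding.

For an infinite slope with a slip plane parallel to the surface (no pore pressure): FS = [c' + γz cos²β tanφ'] / [γz sinβ cosβ].
γz = 20.6·5.6 = 115.36 kN/m²
Numerator = 5.4 + 115.36·cos²22.6°·tan24.4° = 5.4 + 115.36·0.8523·0.4536 = 50.001 kPa
Denominator = 115.36·sin22.6°·cos22.6° = 115.36·0.3843·0.9232 = 40.928 kPa
FS = 50.001 / 40.928 = 1.222

FS = 1.22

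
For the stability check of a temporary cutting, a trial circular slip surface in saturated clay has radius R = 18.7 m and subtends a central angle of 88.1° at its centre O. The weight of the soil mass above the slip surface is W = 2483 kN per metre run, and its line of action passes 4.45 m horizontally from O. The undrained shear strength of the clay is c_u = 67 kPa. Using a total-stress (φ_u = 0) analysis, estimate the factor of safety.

Taking moments about the centre O, the resisting moment is provided by the undrained shear strength acting along the arc:
Arc length L_a = R·θ = 18.7·(88.1°·π/180) = 18.7·1.5376 = 28.75 m
M_R = c_u·L_a·R = 67·28.75·18.7 = 36025.6 kN·m/m
M_D = W·d = 2483·4.45 = 11049.4 kN·m/m
FS = M_R / M_D = 36025.6 / 11049.4 = 3.260

FS = 3.26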